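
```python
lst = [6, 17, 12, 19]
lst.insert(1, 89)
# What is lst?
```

[6, 89, 17, 12, 19]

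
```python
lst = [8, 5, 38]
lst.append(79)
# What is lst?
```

[8, 5, 38, 79]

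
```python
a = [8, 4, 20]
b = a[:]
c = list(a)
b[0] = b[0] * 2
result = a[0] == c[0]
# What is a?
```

After line 1: a = [8, 4, 20]
After line 2 (b = a[:], copy): a = [8, 4, 20], b = [8, 4, 20]
After line 3 (c = list(a) is a copy, new object): c = [8, 4, 20]
After line 4 (b[0] = 8 * 2 = 16; only b mutates (copy)): a = [8, 4, 20], b = [16, 4, 20], c = [8, 4, 20]
After line 5 (a[0] = 8, c[0] = 8; result = True)

[8, 4, 20]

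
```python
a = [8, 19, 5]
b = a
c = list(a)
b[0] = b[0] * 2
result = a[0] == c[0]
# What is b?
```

After line 1: a = [8, 19, 5]
After line 2 (b = a, alias): a = [8, 19, 5], b = [8, 19, 5]
After line 3 (c = list(a) is a copy, new object): c = [8, 19, 5]
After line 4 (b[0] = 8 * 2 = 16; mutates shared a/b): a = b = [16, 19, 5], c = [8, 19, 5]
After line 5 (a[0] = 16, c[0] = 8; result = False)

[16, 19, 5]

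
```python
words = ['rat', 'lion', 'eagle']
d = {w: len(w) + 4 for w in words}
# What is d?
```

{'rat': 7, 'lion': 8, 'eagle': 9}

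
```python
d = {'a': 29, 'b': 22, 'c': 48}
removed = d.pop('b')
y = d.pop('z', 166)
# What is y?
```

After line 1: d = {'a': 29, 'b': 22, 'c': 48}
After line 2 (pop 'b' returns 22): d = {'a': 29, 'c': 48}, removed = 22
After line 3 (pop 'z' missing, returns default 166): d = {'a': 29, 'c': 48}, y = 166

166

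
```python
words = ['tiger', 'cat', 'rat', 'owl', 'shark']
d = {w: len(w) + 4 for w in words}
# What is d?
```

{'tiger': 9, 'cat': 7, 'rat': 7, 'owl': 7, 'shark': 9}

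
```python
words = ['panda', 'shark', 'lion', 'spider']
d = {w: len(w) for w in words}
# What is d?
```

{'panda': 5, 'shark': 5, 'lion': 4, 'spider': 6}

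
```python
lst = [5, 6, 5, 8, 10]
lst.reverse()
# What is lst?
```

[10, 8, 5, 6, 5]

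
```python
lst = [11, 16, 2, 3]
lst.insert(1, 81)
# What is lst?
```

[11, 81, 16, 2, 3]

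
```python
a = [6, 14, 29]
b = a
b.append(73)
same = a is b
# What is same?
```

After line 1: a = [6, 14, 29]
After line 2 (b = a is an alias, same object): a = [6, 14, 29], b = [6, 14, 29]
After line 3 (b.append mutates the shared list): a = [6, 14, 29, 73], b = [6, 14, 29, 73]
After line 4 (same = a is b; same object -> True): same = True

True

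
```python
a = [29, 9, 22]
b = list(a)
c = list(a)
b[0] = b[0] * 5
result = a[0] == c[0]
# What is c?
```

After line 1: a = [29, 9, 22]
After line 2 (b = list(a), copy): a = [29, 9, 22], b = [29, 9, 22]
After line 3 (c = list(a) is a copy, new object): c = [29, 9, 22]
After line 4 (b[0] = 29 * 5 = 145; only b mutates (copy)): a = [29, 9, 22], b = [145, 9, 22], c = [29, 9, 22]
After line 5 (a[0] = 29, c[0] = 29; result = True)

[29, 9, 22]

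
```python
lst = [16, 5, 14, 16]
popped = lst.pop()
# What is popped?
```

16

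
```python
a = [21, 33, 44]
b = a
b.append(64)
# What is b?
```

After line 1: a = [21, 33, 44]
After line 2 (b = a is an alias, same object): a = [21, 33, 44], b = [21, 33, 44]
After line 3 (b.append mutates the shared list): a = [21, 33, 44, 64], b = [21, 33, 44, 64]

[21, 33, 44, 64]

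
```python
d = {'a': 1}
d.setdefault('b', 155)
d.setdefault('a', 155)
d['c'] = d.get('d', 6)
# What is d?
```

After line 1: d = {'a': 1}
After line 2 (setdefault adds 'b'=155): d = {'a': 1, 'b': 155}
After line 3 (setdefault 'a' no-op, already exists): d = {'a': 1, 'b': 155}
After line 4 (get('d', 6) returns default since 'd' not in d): d = {'a': 1, 'b': 155, 'c': 6}

{'a': 1, 'b': 155, 'c': 6}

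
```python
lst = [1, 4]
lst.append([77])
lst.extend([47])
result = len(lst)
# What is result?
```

After line 1: lst = [1, 4]
After line 2 (append adds [77] as single element): lst = [1, 4, [77]]
After line 3 (extend unpacks [47], adds 47): lst = [1, 4, [77], 47]
After line 4: result = len(lst) = 4

4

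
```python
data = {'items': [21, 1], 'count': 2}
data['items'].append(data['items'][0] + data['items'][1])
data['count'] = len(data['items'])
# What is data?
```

After line 1: data = {'items': [21, 1], 'count': 2}
After line 2 (append 21 + 1 = 22): data = {'items': [21, 1, 22], 'count': 2}
After line 3 (count = len(items) = 3): data = {'items': [21, 1, 22], 'count': 3}

{'items': [21, 1, 22], 'count': 3}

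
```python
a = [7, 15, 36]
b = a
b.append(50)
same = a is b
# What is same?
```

After line 1: a = [7, 15, 36]
After line 2 (b = a is an alias, same object): a = [7, 15, 36], b = [7, 15, 36]
After line 3 (b.append mutates the shared list): a = [7, 15, 36, 50], b = [7, 15, 36, 50]
After line 4 (same = a is b; same object -> True): same = True

True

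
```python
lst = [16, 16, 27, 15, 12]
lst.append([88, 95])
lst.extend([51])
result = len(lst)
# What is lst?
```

After line 1: lst = [16, 16, 27, 15, 12]
After line 2 (append adds [88, 95] as single element): lst = [16, 16, 27, 15, 12, [88, 95]]
After line 3 (extend unpacks [51], adds 51): lst = [16, 16, 27, 15, 12, [88, 95], 51]
After line 4: result = len(lst) = 7

[16, 16, 27, 15, 12, [88, 95], 51]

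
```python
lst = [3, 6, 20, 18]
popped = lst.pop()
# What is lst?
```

[3, 6, 20]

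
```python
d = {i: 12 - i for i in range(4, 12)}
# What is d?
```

{4: 8, 5: 7, 6: 6, 7: 5, 8: 4, 9: 3, 10: 2, 11: 1}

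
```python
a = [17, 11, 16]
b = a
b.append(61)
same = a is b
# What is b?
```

After line 1: a = [17, 11, 16]
After line 2 (b = a is an alias, same object): a = [17, 11, 16], b = [17, 11, 16]
After line 3 (b.append mutates the shared list): a = [17, 11, 16, 61], b = [17, 11, 16, 61]
After line 4 (same = a is b; same object -> True): same = True

[17, 11, 16, 61]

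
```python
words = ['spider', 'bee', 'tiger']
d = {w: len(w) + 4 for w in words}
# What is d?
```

{'spider': 10, 'bee': 7, 'tiger': 9}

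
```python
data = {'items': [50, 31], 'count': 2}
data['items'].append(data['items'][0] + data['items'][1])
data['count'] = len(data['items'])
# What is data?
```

After line 1: data = {'items': [50, 31], 'count': 2}
After line 2 (append 50 + 31 = 81): data = {'items': [50, 31, 81], 'count': 2}
After line 3 (count = len(items) = 3): data = {'items': [50, 31, 81], 'count': 3}

{'items': [50, 31, 81], 'count': 3}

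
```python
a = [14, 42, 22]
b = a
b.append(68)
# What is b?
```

After line 1: a = [14, 42, 22]
After line 2 (b = a is an alias, same object): a = [14, 42, 22], b = [14, 42, 22]
After line 3 (b.append mutates the shared list): a = [14, 42, 22, 68], b = [14, 42, 22, 68]

[14, 42, 22, 68]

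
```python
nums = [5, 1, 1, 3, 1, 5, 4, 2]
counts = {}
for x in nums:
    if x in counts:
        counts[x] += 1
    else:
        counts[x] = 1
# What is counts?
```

Initial: counts = {}, nums = [5, 1, 1, 3, 1, 5, 4, 2]
See 5: counts = {5: 1}
See 1: counts = {5: 1, 1: 1}
See 1: counts = {5: 1, 1: 2}
See 3: counts = {5: 1, 1: 2, 3: 1}
See 1: counts = {5: 1, 1: 3, 3: 1}
See 5: counts = {5: 2, 1: 3, 3: 1}
See 4: counts = {5: 2, 1: 3, 3: 1, 4: 1}
See 2: counts = {5: 2, 1: 3, 3: 1, 4: 1, 2: 1}

{5: 2, 1: 3, 3: 1, 4: 1, 2: 1}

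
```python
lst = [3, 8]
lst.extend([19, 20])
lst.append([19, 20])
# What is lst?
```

After line 1: lst = [3, 8]
After line 2 (extend unpacks [19, 20]): lst = [3, 8, 19, 20]
After line 3 (append adds [19, 20] as single element): lst = [3, 8, 19, 20, [19, 20]]

[3, 8, 19, 20, [19, 20]]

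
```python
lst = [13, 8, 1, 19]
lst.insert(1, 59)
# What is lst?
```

[13, 59, 8, 1, 19]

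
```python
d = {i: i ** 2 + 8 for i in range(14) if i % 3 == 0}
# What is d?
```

{0: 8, 3: 17, 6: 44, 9: 89, 12: 152}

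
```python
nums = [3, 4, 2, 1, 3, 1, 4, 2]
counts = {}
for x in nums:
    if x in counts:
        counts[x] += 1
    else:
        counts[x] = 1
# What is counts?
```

Initial: counts = {}, nums = [3, 4, 2, 1, 3, 1, 4, 2]
See 3: counts = {3: 1}
See 4: counts = {3: 1, 4: 1}
See 2: counts = {3: 1, 4: 1, 2: 1}
See 1: counts = {3: 1, 4: 1, 2: 1, 1: 1}
See 3: counts = {3: 2, 4: 1, 2: 1, 1: 1}
See 1: counts = {3: 2, 4: 1, 2: 1, 1: 2}
See 4: counts = {3: 2, 4: 2, 2: 1, 1: 2}
See 2: counts = {3: 2, 4: 2, 2: 2, 1: 2}

{3: 2, 4: 2, 2: 2, 1: 2}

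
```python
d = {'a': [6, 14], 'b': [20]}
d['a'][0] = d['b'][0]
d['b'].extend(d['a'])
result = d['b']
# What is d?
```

After line 1: d = {'a': [6, 14], 'b': [20]}
After line 2 (a[0] = b[0] = 20): d = {'a': [20, 14], 'b': [20]}
After line 3 (b.extend(a) appends [20, 14]): d = {'a': [20, 14], 'b': [20, 20, 14]}
After line 4: result = d['b'] = [20, 20, 14]

{'a': [20, 14], 'b': [20, 20, 14]}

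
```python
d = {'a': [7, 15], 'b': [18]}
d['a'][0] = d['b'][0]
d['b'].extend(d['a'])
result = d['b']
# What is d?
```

After line 1: d = {'a': [7, 15], 'b': [18]}
After line 2 (a[0] = b[0] = 18): d = {'a': [18, 15], 'b': [18]}
After line 3 (b.extend(a) appends [18, 15]): d = {'a': [18, 15], 'b': [18, 18, 15]}
After line 4: result = d['b'] = [18, 18, 15]

{'a': [18, 15], 'b': [18, 18, 15]}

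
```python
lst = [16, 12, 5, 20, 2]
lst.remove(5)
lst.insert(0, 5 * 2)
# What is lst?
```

After line 1: lst = [16, 12, 5, 20, 2]
After line 2 (remove first 5): lst = [16, 12, 20, 2]
After line 3 (insert 10 at index 0): lst = [10, 16, 12, 20, 2]

[10, 16, 12, 20, 2]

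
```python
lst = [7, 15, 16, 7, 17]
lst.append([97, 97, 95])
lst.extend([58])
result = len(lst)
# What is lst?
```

After line 1: lst = [7, 15, 16, 7, 17]
After line 2 (append adds [97, 97, 95] as single element): lst = [7, 15, 16, 7, 17, [97, 97, 95]]
After line 3 (extend unpacks [58], adds 58): lst = [7, 15, 16, 7, 17, [97, 97, 95], 58]
After line 4: result = len(lst) = 7

[7, 15, 16, 7, 17, [97, 97, 95], 58]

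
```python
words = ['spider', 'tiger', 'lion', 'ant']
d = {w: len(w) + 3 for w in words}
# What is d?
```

{'spider': 9, 'tiger': 8, 'lion': 7, 'ant': 6}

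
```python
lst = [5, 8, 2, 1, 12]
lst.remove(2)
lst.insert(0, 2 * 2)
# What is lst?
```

After line 1: lst = [5, 8, 2, 1, 12]
After line 2 (remove first 2): lst = [5, 8, 1, 12]
After line 3 (insert 4 at index 0): lst = [4, 5, 8, 1, 12]

[4, 5, 8, 1, 12]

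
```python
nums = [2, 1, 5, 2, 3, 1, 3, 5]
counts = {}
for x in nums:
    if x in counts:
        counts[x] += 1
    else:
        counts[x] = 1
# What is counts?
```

Initial: counts = {}, nums = [2, 1, 5, 2, 3, 1, 3, 5]
See 2: counts = {2: 1}
See 1: counts = {2: 1, 1: 1}
See 5: counts = {2: 1, 1: 1, 5: 1}
See 2: counts = {2: 2, 1: 1, 5: 1}
See 3: counts = {2: 2, 1: 1, 5: 1, 3: 1}
See 1: counts = {2: 2, 1: 2, 5: 1, 3: 1}
See 3: counts = {2: 2, 1: 2, 5: 1, 3: 2}
See 5: counts = {2: 2, 1: 2, 5: 2, 3: 2}

{2: 2, 1: 2, 5: 2, 3: 2}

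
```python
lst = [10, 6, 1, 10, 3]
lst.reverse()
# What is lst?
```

[3, 10, 1, 6, 10]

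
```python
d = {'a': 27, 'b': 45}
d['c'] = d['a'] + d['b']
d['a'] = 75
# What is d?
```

After line 1: d = {'a': 27, 'b': 45}
After line 2 (d['c'] = 27 + 45): d = {'a': 27, 'b': 45, 'c': 72}
After line 3: d = {'a': 75, 'b': 45, 'c': 72}

{'a': 75, 'b': 45, 'c': 72}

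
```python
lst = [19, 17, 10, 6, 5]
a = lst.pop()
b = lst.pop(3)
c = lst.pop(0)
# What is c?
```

After line 1: lst = [19, 17, 10, 6, 5]
After line 2 (pop() -> a = 5): lst = [19, 17, 10, 6]
After line 3 (pop(3) -> b = 6): lst = [19, 17, 10]
After line 4 (pop(0) -> c = 19): lst = [17, 10]

19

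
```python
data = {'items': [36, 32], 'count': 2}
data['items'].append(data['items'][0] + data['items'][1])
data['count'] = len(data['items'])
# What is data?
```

After line 1: data = {'items': [36, 32], 'count': 2}
After line 2 (append 36 + 32 = 68): data = {'items': [36, 32, 68], 'count': 2}
After line 3 (count = len(items) = 3): data = {'items': [36, 32, 68], 'count': 3}

{'items': [36, 32, 68], 'count': 3}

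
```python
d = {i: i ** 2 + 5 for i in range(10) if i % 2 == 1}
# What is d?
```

{1: 6, 3: 14, 5: 30, 7: 54, 9: 86}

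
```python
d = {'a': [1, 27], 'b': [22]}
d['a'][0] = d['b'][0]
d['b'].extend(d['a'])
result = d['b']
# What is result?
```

After line 1: d = {'a': [1, 27], 'b': [22]}
After line 2 (a[0] = b[0] = 22): d = {'a': [22, 27], 'b': [22]}
After line 3 (b.extend(a) appends [22, 27]): d = {'a': [22, 27], 'b': [22, 22, 27]}
After line 4: result = d['b'] = [22, 22, 27]

[22, 22, 27]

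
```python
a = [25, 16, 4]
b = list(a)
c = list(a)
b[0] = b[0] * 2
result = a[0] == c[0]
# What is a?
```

After line 1: a = [25, 16, 4]
After line 2 (b = list(a), copy): a = [25, 16, 4], b = [25, 16, 4]
After line 3 (c = list(a) is a copy, new object): c = [25, 16, 4]
After line 4 (b[0] = 25 * 2 = 50; only b mutates (copy)): a = [25, 16, 4], b = [50, 16, 4], c = [25, 16, 4]
After line 5 (a[0] = 25, c[0] = 25; result = True)

[25, 16, 4]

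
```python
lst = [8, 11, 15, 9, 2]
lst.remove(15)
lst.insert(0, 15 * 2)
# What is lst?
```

After line 1: lst = [8, 11, 15, 9, 2]
After line 2 (remove first 15): lst = [8, 11, 9, 2]
After line 3 (insert 30 at index 0): lst = [30, 8, 11, 9, 2]

[30, 8, 11, 9, 2]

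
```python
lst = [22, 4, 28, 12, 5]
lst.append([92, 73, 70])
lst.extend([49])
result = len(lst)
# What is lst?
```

After line 1: lst = [22, 4, 28, 12, 5]
After line 2 (append adds [92, 73, 70] as single element): lst = [22, 4, 28, 12, 5, [92, 73, 70]]
After line 3 (extend unpacks [49], adds 49): lst = [22, 4, 28, 12, 5, [92, 73, 70], 49]
After line 4: result = len(lst) = 7

[22, 4, 28, 12, 5, [92, 73, 70], 49]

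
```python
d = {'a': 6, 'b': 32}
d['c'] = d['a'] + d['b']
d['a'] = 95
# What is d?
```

After line 1: d = {'a': 6, 'b': 32}
After line 2 (d['c'] = 6 + 32): d = {'a': 6, 'b': 32, 'c': 38}
After line 3: d = {'a': 95, 'b': 32, 'c': 38}

{'a': 95, 'b': 32, 'c': 38}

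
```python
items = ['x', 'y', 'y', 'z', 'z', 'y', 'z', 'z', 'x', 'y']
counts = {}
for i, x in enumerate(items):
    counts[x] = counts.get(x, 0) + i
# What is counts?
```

Initial: counts = {}, items = ['x', 'y', 'y', 'z', 'z', 'y', 'z', 'z', 'x', 'y']
i=0, x='x': counts = {'x': 0}
i=1, x='y': counts = {'x': 0, 'y': 1}
i=2, x='y': counts = {'x': 0, 'y': 3}
i=3, x='z': counts = {'x': 0, 'y': 3, 'z': 3}
i=4, x='z': counts = {'x': 0, 'y': 3, 'z': 7}
i=5, x='y': counts = {'x': 0, 'y': 8, 'z': 7}
i=6, x='z': counts = {'x': 0, 'y': 8, 'z': 13}
i=7, x='z': counts = {'x': 0, 'y': 8, 'z': 20}
i=8, x='x': counts = {'x': 8, 'y': 8, 'z': 20}
i=9, x='y': counts = {'x': 8, 'y': 17, 'z': 20}

{'x': 8, 'y': 17, 'z': 20}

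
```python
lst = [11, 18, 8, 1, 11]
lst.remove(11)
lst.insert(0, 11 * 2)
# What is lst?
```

After line 1: lst = [11, 18, 8, 1, 11]
After line 2 (remove first 11): lst = [18, 8, 1, 11]
After line 3 (insert 22 at index 0): lst = [22, 18, 8, 1, 11]

[22, 18, 8, 1, 11]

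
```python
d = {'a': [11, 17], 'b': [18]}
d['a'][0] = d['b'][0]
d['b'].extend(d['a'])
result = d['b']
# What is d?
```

After line 1: d = {'a': [11, 17], 'b': [18]}
After line 2 (a[0] = b[0] = 18): d = {'a': [18, 17], 'b': [18]}
After line 3 (b.extend(a) appends [18, 17]): d = {'a': [18, 17], 'b': [18, 18, 17]}
After line 4: result = d['b'] = [18, 18, 17]

{'a': [18, 17], 'b': [18, 18, 17]}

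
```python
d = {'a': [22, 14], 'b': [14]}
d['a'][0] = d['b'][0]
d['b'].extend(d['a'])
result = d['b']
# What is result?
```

After line 1: d = {'a': [22, 14], 'b': [14]}
After line 2 (a[0] = b[0] = 14): d = {'a': [14, 14], 'b': [14]}
After line 3 (b.extend(a) appends [14, 14]): d = {'a': [14, 14], 'b': [14, 14, 14]}
After line 4: result = d['b'] = [14, 14, 14]

[14, 14, 14]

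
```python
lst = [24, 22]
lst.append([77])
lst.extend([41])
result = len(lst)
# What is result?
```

After line 1: lst = [24, 22]
After line 2 (append adds [77] as single element): lst = [24, 22, [77]]
After line 3 (extend unpacks [41], adds 41): lst = [24, 22, [77], 41]
After line 4: result = len(lst) = 4

4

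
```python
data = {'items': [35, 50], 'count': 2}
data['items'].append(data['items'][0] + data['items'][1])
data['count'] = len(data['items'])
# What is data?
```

After line 1: data = {'items': [35, 50], 'count': 2}
After line 2 (append 35 + 50 = 85): data = {'items': [35, 50, 85], 'count': 2}
After line 3 (count = len(items) = 3): data = {'items': [35, 50, 85], 'count': 3}

{'items': [35, 50, 85], 'count': 3}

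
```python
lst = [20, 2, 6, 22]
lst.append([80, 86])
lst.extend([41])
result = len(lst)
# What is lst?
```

After line 1: lst = [20, 2, 6, 22]
After line 2 (append adds [80, 86] as single element): lst = [20, 2, 6, 22, [80, 86]]
After line 3 (extend unpacks [41], adds 41): lst = [20, 2, 6, 22, [80, 86], 41]
After line 4: result = len(lst) = 6

[20, 2, 6, 22, [80, 86], 41]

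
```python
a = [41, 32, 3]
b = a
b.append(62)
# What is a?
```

After line 1: a = [41, 32, 3]
After line 2 (b = a is an alias, same object): a = [41, 32, 3], b = [41, 32, 3]
After line 3 (b.append mutates the shared list): a = [41, 32, 3, 62], b = [41, 32, 3, 62]

[41, 32, 3, 62]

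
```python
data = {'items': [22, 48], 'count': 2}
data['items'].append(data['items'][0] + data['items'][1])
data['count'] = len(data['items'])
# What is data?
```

After line 1: data = {'items': [22, 48], 'count': 2}
After line 2 (append 22 + 48 = 70): data = {'items': [22, 48, 70], 'count': 2}
After line 3 (count = len(items) = 3): data = {'items': [22, 48, 70], 'count': 3}

{'items': [22, 48, 70], 'count': 3}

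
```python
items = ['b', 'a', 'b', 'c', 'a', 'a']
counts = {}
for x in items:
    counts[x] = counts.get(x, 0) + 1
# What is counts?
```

Initial: counts = {}, items = ['b', 'a', 'b', 'c', 'a', 'a']
See 'b': counts = {'b': 1}
See 'a': counts = {'b': 1, 'a': 1}
See 'b': counts = {'b': 2, 'a': 1}
See 'c': counts = {'b': 2, 'a': 1, 'c': 1}
See 'a': counts = {'b': 2, 'a': 2, 'c': 1}
See 'a': counts = {'b': 2, 'a': 3, 'c': 1}

{'b': 2, 'a': 3, 'c': 1}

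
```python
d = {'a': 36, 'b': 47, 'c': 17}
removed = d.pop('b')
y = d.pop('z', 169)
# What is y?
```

After line 1: d = {'a': 36, 'b': 47, 'c': 17}
After line 2 (pop 'b' returns 47): d = {'a': 36, 'c': 17}, removed = 47
After line 3 (pop 'z' missing, returns default 169): d = {'a': 36, 'c': 17}, y = 169

169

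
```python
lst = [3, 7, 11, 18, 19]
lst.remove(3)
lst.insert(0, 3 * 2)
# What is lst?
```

After line 1: lst = [3, 7, 11, 18, 19]
After line 2 (remove first 3): lst = [7, 11, 18, 19]
After line 3 (insert 6 at index 0): lst = [6, 7, 11, 18, 19]

[6, 7, 11, 18, 19]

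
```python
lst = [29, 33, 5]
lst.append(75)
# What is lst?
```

[29, 33, 5, 75]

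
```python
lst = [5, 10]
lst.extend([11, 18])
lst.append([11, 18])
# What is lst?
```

After line 1: lst = [5, 10]
After line 2 (extend unpacks [11, 18]): lst = [5, 10, 11, 18]
After line 3 (append adds [11, 18] as single element): lst = [5, 10, 11, 18, [11, 18]]

[5, 10, 11, 18, [11, 18]]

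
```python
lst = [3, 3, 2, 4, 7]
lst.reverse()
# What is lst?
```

[7, 4, 2, 3, 3]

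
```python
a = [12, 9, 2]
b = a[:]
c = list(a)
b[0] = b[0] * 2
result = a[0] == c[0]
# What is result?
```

After line 1: a = [12, 9, 2]
After line 2 (b = a[:], copy): a = [12, 9, 2], b = [12, 9, 2]
After line 3 (c = list(a) is a copy, new object): c = [12, 9, 2]
After line 4 (b[0] = 12 * 2 = 24; only b mutates (copy)): a = [12, 9, 2], b = [24, 9, 2], c = [12, 9, 2]
After line 5 (a[0] = 12, c[0] = 12; result = True)

True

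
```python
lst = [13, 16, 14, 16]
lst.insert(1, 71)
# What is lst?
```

[13, 71, 16, 14, 16]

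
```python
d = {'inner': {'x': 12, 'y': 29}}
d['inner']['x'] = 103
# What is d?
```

After line 1: d = {'inner': {'x': 12, 'y': 29}}
After line 2 (inner x overwritten): d = {'inner': {'x': 103, 'y': 29}}

{'inner': {'x': 103, 'y': 29}}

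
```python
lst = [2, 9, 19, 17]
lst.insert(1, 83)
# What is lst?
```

[2, 83, 9, 19, 17]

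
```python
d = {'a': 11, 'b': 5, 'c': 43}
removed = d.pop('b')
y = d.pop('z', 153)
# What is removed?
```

After line 1: d = {'a': 11, 'b': 5, 'c': 43}
After line 2 (pop 'b' returns 5): d = {'a': 11, 'c': 43}, removed = 5
After line 3 (pop 'z' missing, returns default 153): d = {'a': 11, 'c': 43}, y = 153

5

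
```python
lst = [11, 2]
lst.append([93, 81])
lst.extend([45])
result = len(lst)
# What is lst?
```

After line 1: lst = [11, 2]
After line 2 (append adds [93, 81] as single element): lst = [11, 2, [93, 81]]
After line 3 (extend unpacks [45], adds 45): lst = [11, 2, [93, 81], 45]
After line 4: result = len(lst) = 4

[11, 2, [93, 81], 45]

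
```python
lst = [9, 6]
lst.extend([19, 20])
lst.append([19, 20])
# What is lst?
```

After line 1: lst = [9, 6]
After line 2 (extend unpacks [19, 20]): lst = [9, 6, 19, 20]
After line 3 (append adds [19, 20] as single element): lst = [9, 6, 19, 20, [19, 20]]

[9, 6, 19, 20, [19, 20]]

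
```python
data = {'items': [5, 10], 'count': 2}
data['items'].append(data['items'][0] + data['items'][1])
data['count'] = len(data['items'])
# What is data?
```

After line 1: data = {'items': [5, 10], 'count': 2}
After line 2 (append 5 + 10 = 15): data = {'items': [5, 10, 15], 'count': 2}
After line 3 (count = len(items) = 3): data = {'items': [5, 10, 15], 'count': 3}

{'items': [5, 10, 15], 'count': 3}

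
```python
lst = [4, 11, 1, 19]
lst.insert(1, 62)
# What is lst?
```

[4, 62, 11, 1, 19]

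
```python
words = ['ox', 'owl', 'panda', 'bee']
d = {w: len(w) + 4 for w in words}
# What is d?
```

{'ox': 6, 'owl': 7, 'panda': 9, 'bee': 7}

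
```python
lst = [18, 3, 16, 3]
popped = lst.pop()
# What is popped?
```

3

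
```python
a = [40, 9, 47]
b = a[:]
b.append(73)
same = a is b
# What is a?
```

After line 1: a = [40, 9, 47]
After line 2 (b = a[:] is a shallow copy, new object): a = [40, 9, 47], b = [40, 9, 47]
After line 3 (append only mutates b): a = [40, 9, 47], b = [40, 9, 47, 73]
After line 4 (same = a is b; different objects -> False): same = False

[40, 9, 47]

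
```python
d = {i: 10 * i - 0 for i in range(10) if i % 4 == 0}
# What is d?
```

{0: 0, 4: 40, 8: 80}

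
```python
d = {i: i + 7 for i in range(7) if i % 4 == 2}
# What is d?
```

{2: 9, 6: 13}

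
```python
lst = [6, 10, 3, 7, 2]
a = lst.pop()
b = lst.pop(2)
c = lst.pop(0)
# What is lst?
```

After line 1: lst = [6, 10, 3, 7, 2]
After line 2 (pop() -> a = 2): lst = [6, 10, 3, 7]
After line 3 (pop(2) -> b = 3): lst = [6, 10, 7]
After line 4 (pop(0) -> c = 6): lst = [10, 7]

[10, 7]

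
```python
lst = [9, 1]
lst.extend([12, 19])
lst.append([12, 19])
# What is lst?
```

After line 1: lst = [9, 1]
After line 2 (extend unpacks [12, 19]): lst = [9, 1, 12, 19]
After line 3 (append adds [12, 19] as single element): lst = [9, 1, 12, 19, [12, 19]]

[9, 1, 12, 19, [12, 19]]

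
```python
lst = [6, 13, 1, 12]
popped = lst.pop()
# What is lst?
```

[6, 13, 1]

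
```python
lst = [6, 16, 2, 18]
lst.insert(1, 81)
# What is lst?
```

[6, 81, 16, 2, 18]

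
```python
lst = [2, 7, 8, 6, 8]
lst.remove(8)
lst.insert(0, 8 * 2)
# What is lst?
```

After line 1: lst = [2, 7, 8, 6, 8]
After line 2 (remove first 8): lst = [2, 7, 6, 8]
After line 3 (insert 16 at index 0): lst = [16, 2, 7, 6, 8]

[16, 2, 7, 6, 8]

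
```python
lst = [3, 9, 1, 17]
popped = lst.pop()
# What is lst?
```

[3, 9, 1]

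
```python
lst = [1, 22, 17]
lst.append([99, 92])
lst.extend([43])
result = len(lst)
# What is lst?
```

After line 1: lst = [1, 22, 17]
After line 2 (append adds [99, 92] as single element): lst = [1, 22, 17, [99, 92]]
After line 3 (extend unpacks [43], adds 43): lst = [1, 22, 17, [99, 92], 43]
After line 4: result = len(lst) = 5

[1, 22, 17, [99, 92], 43]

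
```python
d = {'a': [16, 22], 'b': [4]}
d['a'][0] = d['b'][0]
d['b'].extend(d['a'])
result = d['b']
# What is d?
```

After line 1: d = {'a': [16, 22], 'b': [4]}
After line 2 (a[0] = b[0] = 4): d = {'a': [4, 22], 'b': [4]}
After line 3 (b.extend(a) appends [4, 22]): d = {'a': [4, 22], 'b': [4, 4, 22]}
After line 4: result = d['b'] = [4, 4, 22]

{'a': [4, 22], 'b': [4, 4, 22]}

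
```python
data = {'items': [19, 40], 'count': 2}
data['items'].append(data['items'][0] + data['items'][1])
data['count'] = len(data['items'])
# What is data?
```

After line 1: data = {'items': [19, 40], 'count': 2}
After line 2 (append 19 + 40 = 59): data = {'items': [19, 40, 59], 'count': 2}
After line 3 (count = len(items) = 3): data = {'items': [19, 40, 59], 'count': 3}

{'items': [19, 40, 59], 'count': 3}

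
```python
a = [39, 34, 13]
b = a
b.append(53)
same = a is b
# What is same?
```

After line 1: a = [39, 34, 13]
After line 2 (b = a is an alias, same object): a = [39, 34, 13], b = [39, 34, 13]
After line 3 (b.append mutates the shared list): a = [39, 34, 13, 53], b = [39, 34, 13, 53]
After line 4 (same = a is b; same object -> True): same = True

True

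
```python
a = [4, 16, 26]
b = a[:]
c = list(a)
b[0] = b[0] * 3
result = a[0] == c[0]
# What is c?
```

After line 1: a = [4, 16, 26]
After line 2 (b = a[:], copy): a = [4, 16, 26], b = [4, 16, 26]
After line 3 (c = list(a) is a copy, new object): c = [4, 16, 26]
After line 4 (b[0] = 4 * 3 = 12; only b mutates (copy)): a = [4, 16, 26], b = [12, 16, 26], c = [4, 16, 26]
After line 5 (a[0] = 4, c[0] = 4; result = True)

[4, 16, 26]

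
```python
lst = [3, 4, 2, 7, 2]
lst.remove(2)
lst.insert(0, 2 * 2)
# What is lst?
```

After line 1: lst = [3, 4, 2, 7, 2]
After line 2 (remove first 2): lst = [3, 4, 7, 2]
After line 3 (insert 4 at index 0): lst = [4, 3, 4, 7, 2]

[4, 3, 4, 7, 2]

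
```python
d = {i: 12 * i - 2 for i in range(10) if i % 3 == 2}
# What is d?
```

{2: 22, 5: 58, 8: 94}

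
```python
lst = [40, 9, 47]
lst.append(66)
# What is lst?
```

[40, 9, 47, 66]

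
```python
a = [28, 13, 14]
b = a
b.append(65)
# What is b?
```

After line 1: a = [28, 13, 14]
After line 2 (b = a is an alias, same object): a = [28, 13, 14], b = [28, 13, 14]
After line 3 (b.append mutates the shared list): a = [28, 13, 14, 65], b = [28, 13, 14, 65]

[28, 13, 14, 65]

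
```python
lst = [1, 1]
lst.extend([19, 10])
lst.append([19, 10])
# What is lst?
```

After line 1: lst = [1, 1]
After line 2 (extend unpacks [19, 10]): lst = [1, 1, 19, 10]
After line 3 (append adds [19, 10] as single element): lst = [1, 1, 19, 10, [19, 10]]

[1, 1, 19, 10, [19, 10]]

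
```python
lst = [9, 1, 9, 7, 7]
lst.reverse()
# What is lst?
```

[7, 7, 9, 1, 9]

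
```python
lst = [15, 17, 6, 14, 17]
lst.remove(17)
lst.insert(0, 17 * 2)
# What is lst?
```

After line 1: lst = [15, 17, 6, 14, 17]
After line 2 (remove first 17): lst = [15, 6, 14, 17]
After line 3 (insert 34 at index 0): lst = [34, 15, 6, 14, 17]

[34, 15, 6, 14, 17]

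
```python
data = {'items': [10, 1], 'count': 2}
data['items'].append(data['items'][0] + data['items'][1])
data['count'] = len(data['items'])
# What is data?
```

After line 1: data = {'items': [10, 1], 'count': 2}
After line 2 (append 10 + 1 = 11): data = {'items': [10, 1, 11], 'count': 2}
After line 3 (count = len(items) = 3): data = {'items': [10, 1, 11], 'count': 3}

{'items': [10, 1, 11], 'count': 3}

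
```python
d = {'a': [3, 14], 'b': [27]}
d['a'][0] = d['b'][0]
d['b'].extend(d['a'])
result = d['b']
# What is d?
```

After line 1: d = {'a': [3, 14], 'b': [27]}
After line 2 (a[0] = b[0] = 27): d = {'a': [27, 14], 'b': [27]}
After line 3 (b.extend(a) appends [27, 14]): d = {'a': [27, 14], 'b': [27, 27, 14]}
After line 4: result = d['b'] = [27, 27, 14]

{'a': [27, 14], 'b': [27, 27, 14]}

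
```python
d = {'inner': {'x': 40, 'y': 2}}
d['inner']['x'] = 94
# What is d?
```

After line 1: d = {'inner': {'x': 40, 'y': 2}}
After line 2 (inner x overwritten): d = {'inner': {'x': 94, 'y': 2}}

{'inner': {'x': 94, 'y': 2}}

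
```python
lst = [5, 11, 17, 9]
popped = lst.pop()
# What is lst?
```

[5, 11, 17]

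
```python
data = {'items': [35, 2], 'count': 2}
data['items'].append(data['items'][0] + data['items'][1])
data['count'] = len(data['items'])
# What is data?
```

After line 1: data = {'items': [35, 2], 'count': 2}
After line 2 (append 35 + 2 = 37): data = {'items': [35, 2, 37], 'count': 2}
After line 3 (count = len(items) = 3): data = {'items': [35, 2, 37], 'count': 3}

{'items': [35, 2, 37], 'count': 3}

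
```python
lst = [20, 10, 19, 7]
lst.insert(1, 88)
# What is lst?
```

[20, 88, 10, 19, 7]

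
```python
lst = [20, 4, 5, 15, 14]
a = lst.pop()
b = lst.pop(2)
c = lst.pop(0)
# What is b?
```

After line 1: lst = [20, 4, 5, 15, 14]
After line 2 (pop() -> a = 14): lst = [20, 4, 5, 15]
After line 3 (pop(2) -> b = 5): lst = [20, 4, 15]
After line 4 (pop(0) -> c = 20): lst = [4, 15]

5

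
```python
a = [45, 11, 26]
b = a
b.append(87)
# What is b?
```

After line 1: a = [45, 11, 26]
After line 2 (b = a is an alias, same object): a = [45, 11, 26], b = [45, 11, 26]
After line 3 (b.append mutates the shared list): a = [45, 11, 26, 87], b = [45, 11, 26, 87]

[45, 11, 26, 87]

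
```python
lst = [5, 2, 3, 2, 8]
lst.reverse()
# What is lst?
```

[8, 2, 3, 2, 5]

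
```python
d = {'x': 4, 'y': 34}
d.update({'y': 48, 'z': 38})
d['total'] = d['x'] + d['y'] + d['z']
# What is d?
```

After line 1: d = {'x': 4, 'y': 34}
After line 2 (y overwritten, z added): d = {'x': 4, 'y': 48, 'z': 38}
After line 3 (total = 4 + 48 + 38 = 90): d = {'x': 4, 'y': 48, 'z': 38, 'total': 90}

{'x': 4, 'y': 48, 'z': 38, 'total': 90}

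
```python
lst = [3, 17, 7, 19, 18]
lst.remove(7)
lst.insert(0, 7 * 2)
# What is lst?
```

After line 1: lst = [3, 17, 7, 19, 18]
After line 2 (remove first 7): lst = [3, 17, 19, 18]
After line 3 (insert 14 at index 0): lst = [14, 3, 17, 19, 18]

[14, 3, 17, 19, 18]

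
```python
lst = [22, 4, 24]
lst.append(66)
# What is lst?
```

[22, 4, 24, 66]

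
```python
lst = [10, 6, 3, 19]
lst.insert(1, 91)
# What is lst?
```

[10, 91, 6, 3, 19]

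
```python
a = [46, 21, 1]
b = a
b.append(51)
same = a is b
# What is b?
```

After line 1: a = [46, 21, 1]
After line 2 (b = a is an alias, same object): a = [46, 21, 1], b = [46, 21, 1]
After line 3 (b.append mutates the shared list): a = [46, 21, 1, 51], b = [46, 21, 1, 51]
After line 4 (same = a is b; same object -> True): same = True

[46, 21, 1, 51]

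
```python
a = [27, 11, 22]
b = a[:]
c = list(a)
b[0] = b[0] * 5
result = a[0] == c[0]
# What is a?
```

After line 1: a = [27, 11, 22]
After line 2 (b = a[:], copy): a = [27, 11, 22], b = [27, 11, 22]
After line 3 (c = list(a) is a copy, new object): c = [27, 11, 22]
After line 4 (b[0] = 27 * 5 = 135; only b mutates (copy)): a = [27, 11, 22], b = [135, 11, 22], c = [27, 11, 22]
After line 5 (a[0] = 27, c[0] = 27; result = True)

[27, 11, 22]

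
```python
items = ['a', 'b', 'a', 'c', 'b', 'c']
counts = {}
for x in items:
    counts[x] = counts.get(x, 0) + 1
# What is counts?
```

Initial: counts = {}, items = ['a', 'b', 'a', 'c', 'b', 'c']
See 'a': counts = {'a': 1}
See 'b': counts = {'a': 1, 'b': 1}
See 'a': counts = {'a': 2, 'b': 1}
See 'c': counts = {'a': 2, 'b': 1, 'c': 1}
See 'b': counts = {'a': 2, 'b': 2, 'c': 1}
See 'c': counts = {'a': 2, 'b': 2, 'c': 2}

{'a': 2, 'b': 2, 'c': 2}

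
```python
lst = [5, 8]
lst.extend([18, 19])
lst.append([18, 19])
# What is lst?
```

After line 1: lst = [5, 8]
After line 2 (extend unpacks [18, 19]): lst = [5, 8, 18, 19]
After line 3 (append adds [18, 19] as single element): lst = [5, 8, 18, 19, [18, 19]]

[5, 8, 18, 19, [18, 19]]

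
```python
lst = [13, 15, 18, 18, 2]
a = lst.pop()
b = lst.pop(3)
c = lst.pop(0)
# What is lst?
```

After line 1: lst = [13, 15, 18, 18, 2]
After line 2 (pop() -> a = 2): lst = [13, 15, 18, 18]
After line 3 (pop(3) -> b = 18): lst = [13, 15, 18]
After line 4 (pop(0) -> c = 13): lst = [15, 18]

[15, 18]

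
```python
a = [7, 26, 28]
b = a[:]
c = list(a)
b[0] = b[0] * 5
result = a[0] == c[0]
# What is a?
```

After line 1: a = [7, 26, 28]
After line 2 (b = a[:], copy): a = [7, 26, 28], b = [7, 26, 28]
After line 3 (c = list(a) is a copy, new object): c = [7, 26, 28]
After line 4 (b[0] = 7 * 5 = 35; only b mutates (copy)): a = [7, 26, 28], b = [35, 26, 28], c = [7, 26, 28]
After line 5 (a[0] = 7, c[0] = 7; result = True)

[7, 26, 28]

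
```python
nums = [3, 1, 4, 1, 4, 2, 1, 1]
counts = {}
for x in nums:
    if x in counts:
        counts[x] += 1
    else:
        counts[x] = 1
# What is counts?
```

Initial: counts = {}, nums = [3, 1, 4, 1, 4, 2, 1, 1]
See 3: counts = {3: 1}
See 1: counts = {3: 1, 1: 1}
See 4: counts = {3: 1, 1: 1, 4: 1}
See 1: counts = {3: 1, 1: 2, 4: 1}
See 4: counts = {3: 1, 1: 2, 4: 2}
See 2: counts = {3: 1, 1: 2, 4: 2, 2: 1}
See 1: counts = {3: 1, 1: 3, 4: 2, 2: 1}
See 1: counts = {3: 1, 1: 4, 4: 2, 2: 1}

{3: 1, 1: 4, 4: 2, 2: 1}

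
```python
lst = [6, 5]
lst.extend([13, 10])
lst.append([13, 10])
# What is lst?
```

After line 1: lst = [6, 5]
After line 2 (extend unpacks [13, 10]): lst = [6, 5, 13, 10]
After line 3 (append adds [13, 10] as single element): lst = [6, 5, 13, 10, [13, 10]]

[6, 5, 13, 10, [13, 10]]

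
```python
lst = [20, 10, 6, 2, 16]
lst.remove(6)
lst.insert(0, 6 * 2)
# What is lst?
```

After line 1: lst = [20, 10, 6, 2, 16]
After line 2 (remove first 6): lst = [20, 10, 2, 16]
After line 3 (insert 12 at index 0): lst = [12, 20, 10, 2, 16]

[12, 20, 10, 2, 16]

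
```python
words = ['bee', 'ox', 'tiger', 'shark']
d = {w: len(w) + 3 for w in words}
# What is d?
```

{'bee': 6, 'ox': 5, 'tiger': 8, 'shark': 8}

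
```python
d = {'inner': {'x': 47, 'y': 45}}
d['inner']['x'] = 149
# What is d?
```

After line 1: d = {'inner': {'x': 47, 'y': 45}}
After line 2 (inner x overwritten): d = {'inner': {'x': 149, 'y': 45}}

{'inner': {'x': 149, 'y': 45}}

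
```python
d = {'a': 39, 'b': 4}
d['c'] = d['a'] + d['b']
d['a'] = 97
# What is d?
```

After line 1: d = {'a': 39, 'b': 4}
After line 2 (d['c'] = 39 + 4): d = {'a': 39, 'b': 4, 'c': 43}
After line 3: d = {'a': 97, 'b': 4, 'c': 43}

{'a': 97, 'b': 4, 'c': 43}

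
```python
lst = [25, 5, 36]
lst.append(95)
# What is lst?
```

[25, 5, 36, 95]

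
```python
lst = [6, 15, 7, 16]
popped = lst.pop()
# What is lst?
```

[6, 15, 7]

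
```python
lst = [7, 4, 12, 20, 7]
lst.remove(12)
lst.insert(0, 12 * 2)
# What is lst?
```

After line 1: lst = [7, 4, 12, 20, 7]
After line 2 (remove first 12): lst = [7, 4, 20, 7]
After line 3 (insert 24 at index 0): lst = [24, 7, 4, 20, 7]

[24, 7, 4, 20, 7]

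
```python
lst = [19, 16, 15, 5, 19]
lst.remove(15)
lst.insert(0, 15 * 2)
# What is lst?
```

After line 1: lst = [19, 16, 15, 5, 19]
After line 2 (remove first 15): lst = [19, 16, 5, 19]
After line 3 (insert 30 at index 0): lst = [30, 19, 16, 5, 19]

[30, 19, 16, 5, 19]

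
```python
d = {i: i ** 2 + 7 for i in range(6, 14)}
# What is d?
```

{6: 43, 7: 56, 8: 71, 9: 88, 10: 107, 11: 128, 12: 151, 13: 176}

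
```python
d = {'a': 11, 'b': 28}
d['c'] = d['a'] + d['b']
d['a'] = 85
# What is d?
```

After line 1: d = {'a': 11, 'b': 28}
After line 2 (d['c'] = 11 + 28): d = {'a': 11, 'b': 28, 'c': 39}
After line 3: d = {'a': 85, 'b': 28, 'c': 39}

{'a': 85, 'b': 28, 'c': 39}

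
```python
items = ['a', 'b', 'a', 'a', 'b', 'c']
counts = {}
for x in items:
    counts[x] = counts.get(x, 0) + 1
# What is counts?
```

Initial: counts = {}, items = ['a', 'b', 'a', 'a', 'b', 'c']
See 'a': counts = {'a': 1}
See 'b': counts = {'a': 1, 'b': 1}
See 'a': counts = {'a': 2, 'b': 1}
See 'a': counts = {'a': 3, 'b': 1}
See 'b': counts = {'a': 3, 'b': 2}
See 'c': counts = {'a': 3, 'b': 2, 'c': 1}

{'a': 3, 'b': 2, 'c': 1}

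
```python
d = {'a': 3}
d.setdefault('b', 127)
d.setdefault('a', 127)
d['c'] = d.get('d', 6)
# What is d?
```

After line 1: d = {'a': 3}
After line 2 (setdefault adds 'b'=127): d = {'a': 3, 'b': 127}
After line 3 (setdefault 'a' no-op, already exists): d = {'a': 3, 'b': 127}
After line 4 (get('d', 6) returns default since 'd' not in d): d = {'a': 3, 'b': 127, 'c': 6}

{'a': 3, 'b': 127, 'c': 6}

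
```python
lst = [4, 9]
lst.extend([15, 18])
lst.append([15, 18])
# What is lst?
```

After line 1: lst = [4, 9]
After line 2 (extend unpacks [15, 18]): lst = [4, 9, 15, 18]
After line 3 (append adds [15, 18] as single element): lst = [4, 9, 15, 18, [15, 18]]

[4, 9, 15, 18, [15, 18]]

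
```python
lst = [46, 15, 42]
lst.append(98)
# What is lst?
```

[46, 15, 42, 98]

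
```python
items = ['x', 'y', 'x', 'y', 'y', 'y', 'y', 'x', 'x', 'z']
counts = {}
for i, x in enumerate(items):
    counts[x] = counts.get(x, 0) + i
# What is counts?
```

Initial: counts = {}, items = ['x', 'y', 'x', 'y', 'y', 'y', 'y', 'x', 'x', 'z']
i=0, x='x': counts = {'x': 0}
i=1, x='y': counts = {'x': 0, 'y': 1}
i=2, x='x': counts = {'x': 2, 'y': 1}
i=3, x='y': counts = {'x': 2, 'y': 4}
i=4, x='y': counts = {'x': 2, 'y': 8}
i=5, x='y': counts = {'x': 2, 'y': 13}
i=6, x='y': counts = {'x': 2, 'y': 19}
i=7, x='x': counts = {'x': 9, 'y': 19}
i=8, x='x': counts = {'x': 17, 'y': 19}
i=9, x='z': counts = {'x': 17, 'y': 19, 'z': 9}

{'x': 17, 'y': 19, 'z': 9}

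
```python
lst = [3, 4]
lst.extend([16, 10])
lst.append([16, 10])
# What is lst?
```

After line 1: lst = [3, 4]
After line 2 (extend unpacks [16, 10]): lst = [3, 4, 16, 10]
After line 3 (append adds [16, 10] as single element): lst = [3, 4, 16, 10, [16, 10]]

[3, 4, 16, 10, [16, 10]]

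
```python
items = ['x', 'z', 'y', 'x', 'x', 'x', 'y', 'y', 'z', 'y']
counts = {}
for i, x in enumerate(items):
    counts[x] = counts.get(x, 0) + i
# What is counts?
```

Initial: counts = {}, items = ['x', 'z', 'y', 'x', 'x', 'x', 'y', 'y', 'z', 'y']
i=0, x='x': counts = {'x': 0}
i=1, x='z': counts = {'x': 0, 'z': 1}
i=2, x='y': counts = {'x': 0, 'z': 1, 'y': 2}
i=3, x='x': counts = {'x': 3, 'z': 1, 'y': 2}
i=4, x='x': counts = {'x': 7, 'z': 1, 'y': 2}
i=5, x='x': counts = {'x': 12, 'z': 1, 'y': 2}
i=6, x='y': counts = {'x': 12, 'z': 1, 'y': 8}
i=7, x='y': counts = {'x': 12, 'z': 1, 'y': 15}
i=8, x='z': counts = {'x': 12, 'z': 9, 'y': 15}
i=9, x='y': counts = {'x': 12, 'z': 9, 'y': 24}

{'x': 12, 'z': 9, 'y': 24}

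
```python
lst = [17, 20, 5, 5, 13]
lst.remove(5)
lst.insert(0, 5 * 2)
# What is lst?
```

After line 1: lst = [17, 20, 5, 5, 13]
After line 2 (remove first 5): lst = [17, 20, 5, 13]
After line 3 (insert 10 at index 0): lst = [10, 17, 20, 5, 13]

[10, 17, 20, 5, 13]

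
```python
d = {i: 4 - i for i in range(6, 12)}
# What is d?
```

{6: -2, 7: -3, 8: -4, 9: -5, 10: -6, 11: -7}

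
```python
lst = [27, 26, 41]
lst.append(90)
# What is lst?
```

[27, 26, 41, 90]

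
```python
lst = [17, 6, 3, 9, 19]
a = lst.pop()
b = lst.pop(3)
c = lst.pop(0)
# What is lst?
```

After line 1: lst = [17, 6, 3, 9, 19]
After line 2 (pop() -> a = 19): lst = [17, 6, 3, 9]
After line 3 (pop(3) -> b = 9): lst = [17, 6, 3]
After line 4 (pop(0) -> c = 17): lst = [6, 3]

[6, 3]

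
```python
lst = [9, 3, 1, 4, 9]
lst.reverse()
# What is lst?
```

[9, 4, 1, 3, 9]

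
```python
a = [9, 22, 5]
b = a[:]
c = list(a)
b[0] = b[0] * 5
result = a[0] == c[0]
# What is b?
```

After line 1: a = [9, 22, 5]
After line 2 (b = a[:], copy): a = [9, 22, 5], b = [9, 22, 5]
After line 3 (c = list(a) is a copy, new object): c = [9, 22, 5]
After line 4 (b[0] = 9 * 5 = 45; only b mutates (copy)): a = [9, 22, 5], b = [45, 22, 5], c = [9, 22, 5]
After line 5 (a[0] = 9, c[0] = 9; result = True)

[45, 22, 5]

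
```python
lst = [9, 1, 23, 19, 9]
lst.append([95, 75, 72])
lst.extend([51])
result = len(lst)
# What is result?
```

After line 1: lst = [9, 1, 23, 19, 9]
After line 2 (append adds [95, 75, 72] as single element): lst = [9, 1, 23, 19, 9, [95, 75, 72]]
After line 3 (extend unpacks [51], adds 51): lst = [9, 1, 23, 19, 9, [95, 75, 72], 51]
After line 4: result = len(lst) = 7

7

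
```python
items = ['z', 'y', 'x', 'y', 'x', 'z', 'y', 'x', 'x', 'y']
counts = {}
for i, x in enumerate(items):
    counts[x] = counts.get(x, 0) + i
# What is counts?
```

Initial: counts = {}, items = ['z', 'y', 'x', 'y', 'x', 'z', 'y', 'x', 'x', 'y']
i=0, x='z': counts = {'z': 0}
i=1, x='y': counts = {'z': 0, 'y': 1}
i=2, x='x': counts = {'z': 0, 'y': 1, 'x': 2}
i=3, x='y': counts = {'z': 0, 'y': 4, 'x': 2}
i=4, x='x': counts = {'z': 0, 'y': 4, 'x': 6}
i=5, x='z': counts = {'z': 5, 'y': 4, 'x': 6}
i=6, x='y': counts = {'z': 5, 'y': 10, 'x': 6}
i=7, x='x': counts = {'z': 5, 'y': 10, 'x': 13}
i=8, x='x': counts = {'z': 5, 'y': 10, 'x': 21}
i=9, x='y': counts = {'z': 5, 'y': 19, 'x': 21}

{'z': 5, 'y': 19, 'x': 21}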